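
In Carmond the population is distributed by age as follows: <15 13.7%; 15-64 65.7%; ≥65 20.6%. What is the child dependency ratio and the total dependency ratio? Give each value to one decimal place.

Youth dependency ratio = 13.7 / 65.7 × 100 = 20.9
Total dependency ratio = (13.7 + 20.6) / 65.7 × 100 = 34.3 / 65.7 × 100 = 52.2

Youth dependency ratio: 20.9
Total dependency ratio: 52.2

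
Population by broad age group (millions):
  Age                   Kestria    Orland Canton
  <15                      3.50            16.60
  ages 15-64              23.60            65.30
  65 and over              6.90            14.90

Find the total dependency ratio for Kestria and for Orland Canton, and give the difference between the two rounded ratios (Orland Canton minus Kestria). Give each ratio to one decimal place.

Kestria: (3.50 + 6.90) / 23.60 × 100 = 10.40 / 23.60 × 100 = 44.1
Orland Canton: (16.60 + 14.90) / 65.30 × 100 = 31.50 / 65.30 × 100 = 48.2

Kestria: 44.1
Orland Canton: 48.2
Difference: +4.1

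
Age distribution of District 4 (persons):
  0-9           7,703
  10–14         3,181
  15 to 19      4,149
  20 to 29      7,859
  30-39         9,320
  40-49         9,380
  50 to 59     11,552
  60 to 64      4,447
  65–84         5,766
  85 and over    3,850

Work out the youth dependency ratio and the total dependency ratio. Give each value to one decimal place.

0–14: 7,703 + 3,181 = 10,884
15–64: 4,149 + 7,859 + 9,320 + 9,380 + 11,552 + 4,447 = 46,707
65+: 5,766 + 3,850 = 9,616
Youth dependency ratio = 10,884 / 46,707 × 100 = 23.3
Total dependency ratio = (10,884 + 9,616) / 46,707 × 100 = 20,500 / 46,707 × 100 = 43.9

Youth dependency ratio: 23.3
Total dependency ratio: 43.9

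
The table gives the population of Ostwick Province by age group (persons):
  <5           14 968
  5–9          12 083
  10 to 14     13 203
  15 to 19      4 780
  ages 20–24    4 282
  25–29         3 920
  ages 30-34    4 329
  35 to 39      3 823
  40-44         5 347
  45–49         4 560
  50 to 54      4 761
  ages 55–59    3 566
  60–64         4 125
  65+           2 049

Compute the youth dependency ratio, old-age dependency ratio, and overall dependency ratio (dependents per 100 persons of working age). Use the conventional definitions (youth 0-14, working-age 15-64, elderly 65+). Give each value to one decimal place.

0–14: 14 968 + 12 083 + 13 203 = 40 254
15–64: 4 780 + 4 282 + 3 920 + 4 329 + 3 823 + 5 347 + 4 560 + 4 761 + 3 566 + 4 125 = 43 493
65+: 2 049
Youth dependency ratio = 40 254 / 43 493 × 100 = 92.6
Old-age dependency ratio = 2 049 / 43 493 × 100 = 4.7
Total dependency ratio = (40 254 + 2 049) / 43 493 × 100 = 42 303 / 43 493 × 100 = 97.3

Youth dependency ratio: 92.6
Old-age dependency ratio: 4.7
Total dependency ratio: 97.3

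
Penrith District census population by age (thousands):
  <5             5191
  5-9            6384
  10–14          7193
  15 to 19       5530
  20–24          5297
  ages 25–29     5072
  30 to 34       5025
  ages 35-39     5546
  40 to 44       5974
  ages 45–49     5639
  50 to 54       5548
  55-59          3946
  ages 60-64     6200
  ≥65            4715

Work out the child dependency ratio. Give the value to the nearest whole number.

0–14: 5191 + 6384 + 7193 = 18768
15–64: 5530 + 5297 + 5072 + 5025 + 5546 + 5974 + 5639 + 5548 + 3946 + 6200 = 53777
65+: 4715
Youth dependency ratio = 18768 / 53777 × 100 = 35

Youth dependency ratio: 35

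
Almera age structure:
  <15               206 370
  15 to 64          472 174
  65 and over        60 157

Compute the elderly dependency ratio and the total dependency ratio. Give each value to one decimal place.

Old-age dependency ratio = 60 157 / 472 174 × 100 = 12.7
Total dependency ratio = (206 370 + 60 157) / 472 174 × 100 = 266 527 / 472 174 × 100 = 56.4

Old-age dependency ratio: 12.7
Total dependency ratio: 56.4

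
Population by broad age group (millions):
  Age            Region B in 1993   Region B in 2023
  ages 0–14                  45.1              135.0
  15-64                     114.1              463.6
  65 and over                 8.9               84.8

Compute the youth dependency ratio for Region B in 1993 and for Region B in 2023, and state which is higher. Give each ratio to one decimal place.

Region B in 1993: 39.5
Region B in 2023: 29.1
Higher: Region B in 1993

Region B in 1993: 45.1 / 114.1 × 100 = 39.5
Region B in 2023: 135.0 / 463.6 × 100 = 29.1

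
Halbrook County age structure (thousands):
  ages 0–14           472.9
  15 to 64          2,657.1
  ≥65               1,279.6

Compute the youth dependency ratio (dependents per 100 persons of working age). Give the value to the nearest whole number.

Youth dependency ratio: 18

Youth dependency ratio = 472.9 / 2,657.1 × 100 = 18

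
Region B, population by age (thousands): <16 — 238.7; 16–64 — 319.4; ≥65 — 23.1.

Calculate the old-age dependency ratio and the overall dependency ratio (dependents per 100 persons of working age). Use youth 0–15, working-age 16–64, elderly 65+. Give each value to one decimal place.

Old-age dependency ratio: 7.2
Total dependency ratio: 82.0

Old-age dependency ratio = 23.1 / 319.4 × 100 = 7.2
Total dependency ratio = (238.7 + 23.1) / 319.4 × 100 = 261.8 / 319.4 × 100 = 82.0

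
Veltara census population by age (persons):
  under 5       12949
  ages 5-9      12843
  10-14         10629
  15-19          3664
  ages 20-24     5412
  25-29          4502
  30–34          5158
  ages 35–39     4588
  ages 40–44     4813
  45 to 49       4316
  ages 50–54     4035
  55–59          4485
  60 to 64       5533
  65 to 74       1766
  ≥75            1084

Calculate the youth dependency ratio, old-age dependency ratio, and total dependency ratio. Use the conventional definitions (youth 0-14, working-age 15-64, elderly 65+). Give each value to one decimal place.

Youth dependency ratio: 78.3
Old-age dependency ratio: 6.1
Total dependency ratio: 84.4

0–14: 12949 + 12843 + 10629 = 36421
15–64: 3664 + 5412 + 4502 + 5158 + 4588 + 4813 + 4316 + 4035 + 4485 + 5533 = 46506
65+: 1766 + 1084 = 2850
Youth dependency ratio = 36421 / 46506 × 100 = 78.3
Old-age dependency ratio = 2850 / 46506 × 100 = 6.1
Total dependency ratio = (36421 + 2850) / 46506 × 100 = 39271 / 46506 × 100 = 84.4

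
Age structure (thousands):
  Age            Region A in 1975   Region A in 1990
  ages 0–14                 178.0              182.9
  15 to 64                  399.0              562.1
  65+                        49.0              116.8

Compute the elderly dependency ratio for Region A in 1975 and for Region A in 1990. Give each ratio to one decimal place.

Region A in 1975: 49.0 / 399.0 × 100 = 12.3
Region A in 1990: 116.8 / 562.1 × 100 = 20.8

Region A in 1975: 12.3
Region A in 1990: 20.8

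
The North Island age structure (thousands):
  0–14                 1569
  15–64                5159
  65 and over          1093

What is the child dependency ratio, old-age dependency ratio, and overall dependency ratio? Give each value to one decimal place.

Youth dependency ratio: 30.4
Old-age dependency ratio: 21.2
Total dependency ratio: 51.6

Youth dependency ratio = 1569 / 5159 × 100 = 30.4
Old-age dependency ratio = 1093 / 5159 × 100 = 21.2
Total dependency ratio = (1569 + 1093) / 5159 × 100 = 2662 / 5159 × 100 = 51.6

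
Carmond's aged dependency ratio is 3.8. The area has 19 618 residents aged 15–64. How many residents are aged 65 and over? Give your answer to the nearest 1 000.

Old-age dependency ratio = elderly / working-age × 100
3.8 = E / 19 618 × 100
⇒ 1 000

Aged 65 and over: 1 000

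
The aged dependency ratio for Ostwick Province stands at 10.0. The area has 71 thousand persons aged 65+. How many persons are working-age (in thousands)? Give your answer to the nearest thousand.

Working-age: 710

Old-age dependency ratio = elderly / working-age × 100
10.0 = 71 / W × 100
⇒ 710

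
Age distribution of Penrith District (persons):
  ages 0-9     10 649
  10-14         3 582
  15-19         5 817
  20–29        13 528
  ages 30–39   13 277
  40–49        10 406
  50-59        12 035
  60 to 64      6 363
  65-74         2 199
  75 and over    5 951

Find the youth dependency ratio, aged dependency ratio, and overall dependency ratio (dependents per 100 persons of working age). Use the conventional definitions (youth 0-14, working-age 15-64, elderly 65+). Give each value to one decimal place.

Youth dependency ratio: 23.2
Old-age dependency ratio: 13.3
Total dependency ratio: 36.4

0–14: 10 649 + 3 582 = 14 231
15–64: 5 817 + 13 528 + 13 277 + 10 406 + 12 035 + 6 363 = 61 426
65+: 2 199 + 5 951 = 8 150
Youth dependency ratio = 14 231 / 61 426 × 100 = 23.2
Old-age dependency ratio = 8 150 / 61 426 × 100 = 13.3
Total dependency ratio = (14 231 + 8 150) / 61 426 × 100 = 22 381 / 61 426 × 100 = 36.4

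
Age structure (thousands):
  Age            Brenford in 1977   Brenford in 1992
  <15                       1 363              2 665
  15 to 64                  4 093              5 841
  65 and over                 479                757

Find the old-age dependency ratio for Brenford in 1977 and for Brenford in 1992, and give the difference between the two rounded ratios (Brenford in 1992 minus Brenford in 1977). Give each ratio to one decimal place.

Brenford in 1977: 11.7
Brenford in 1992: 13.0
Difference: +1.3

Brenford in 1977: 479 / 4 093 × 100 = 11.7
Brenford in 1992: 757 / 5 841 × 100 = 13.0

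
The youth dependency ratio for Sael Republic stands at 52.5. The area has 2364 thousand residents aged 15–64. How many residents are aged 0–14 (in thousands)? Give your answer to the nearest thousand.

Youth dependency ratio = youth / working-age × 100
52.5 = Y / 2364 × 100
⇒ 1241

Aged 0–14: 1241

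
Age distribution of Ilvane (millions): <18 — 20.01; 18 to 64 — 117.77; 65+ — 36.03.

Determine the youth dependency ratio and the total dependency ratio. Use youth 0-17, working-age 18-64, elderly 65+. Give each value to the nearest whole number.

Youth dependency ratio: 17
Total dependency ratio: 48

Youth dependency ratio = 20.01 / 117.77 × 100 = 17
Total dependency ratio = (20.01 + 36.03) / 117.77 × 100 = 56.04 / 117.77 × 100 = 48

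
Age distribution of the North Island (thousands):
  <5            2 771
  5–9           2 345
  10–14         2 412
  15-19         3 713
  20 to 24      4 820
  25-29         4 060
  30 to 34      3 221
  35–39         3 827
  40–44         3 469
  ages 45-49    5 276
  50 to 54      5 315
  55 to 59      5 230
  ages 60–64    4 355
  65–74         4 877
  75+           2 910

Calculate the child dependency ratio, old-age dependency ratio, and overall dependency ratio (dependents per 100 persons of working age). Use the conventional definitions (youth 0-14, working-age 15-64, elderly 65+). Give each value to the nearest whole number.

Youth dependency ratio: 17
Old-age dependency ratio: 18
Total dependency ratio: 35

0–14: 2 771 + 2 345 + 2 412 = 7 528
15–64: 3 713 + 4 820 + 4 060 + 3 221 + 3 827 + 3 469 + 5 276 + 5 315 + 5 230 + 4 355 = 43 286
65+: 4 877 + 2 910 = 7 787
Youth dependency ratio = 7 528 / 43 286 × 100 = 17
Old-age dependency ratio = 7 787 / 43 286 × 100 = 18
Total dependency ratio = (7 528 + 7 787) / 43 286 × 100 = 15 315 / 43 286 × 100 = 35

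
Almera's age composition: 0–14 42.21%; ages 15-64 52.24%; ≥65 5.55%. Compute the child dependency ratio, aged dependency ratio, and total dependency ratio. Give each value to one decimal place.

Youth dependency ratio = 42.21 / 52.24 × 100 = 80.8
Old-age dependency ratio = 5.55 / 52.24 × 100 = 10.6
Total dependency ratio = (42.21 + 5.55) / 52.24 × 100 = 47.76 / 52.24 × 100 = 91.4

Youth dependency ratio: 80.8
Old-age dependency ratio: 10.6
Total dependency ratio: 91.4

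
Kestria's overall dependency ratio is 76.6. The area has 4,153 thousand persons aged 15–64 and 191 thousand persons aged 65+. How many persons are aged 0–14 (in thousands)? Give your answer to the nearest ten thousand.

Total dependency ratio = (youth + elderly) / working-age × 100
76.6 = (Y + 191) / 4,153 × 100
⇒ 2,990

Aged 0–14: 2,990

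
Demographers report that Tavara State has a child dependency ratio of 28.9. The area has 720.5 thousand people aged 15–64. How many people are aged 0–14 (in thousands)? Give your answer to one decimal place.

Aged 0–14: 208.2

Youth dependency ratio = youth / working-age × 100
28.9 = Y / 720.5 × 100
⇒ 208.2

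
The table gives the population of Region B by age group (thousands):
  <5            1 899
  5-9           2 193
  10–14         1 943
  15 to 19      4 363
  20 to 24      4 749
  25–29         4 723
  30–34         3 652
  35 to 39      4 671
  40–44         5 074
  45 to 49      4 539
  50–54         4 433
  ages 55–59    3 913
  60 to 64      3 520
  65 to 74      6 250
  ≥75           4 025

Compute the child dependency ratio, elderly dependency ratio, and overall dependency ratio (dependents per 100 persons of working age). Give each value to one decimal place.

Youth dependency ratio: 13.8
Old-age dependency ratio: 23.5
Total dependency ratio: 37.4

0–14: 1 899 + 2 193 + 1 943 = 6 035
15–64: 4 363 + 4 749 + 4 723 + 3 652 + 4 671 + 5 074 + 4 539 + 4 433 + 3 913 + 3 520 = 43 637
65+: 6 250 + 4 025 = 10 275
Youth dependency ratio = 6 035 / 43 637 × 100 = 13.8
Old-age dependency ratio = 10 275 / 43 637 × 100 = 23.5
Total dependency ratio = (6 035 + 10 275) / 43 637 × 100 = 16 310 / 43 637 × 100 = 37.4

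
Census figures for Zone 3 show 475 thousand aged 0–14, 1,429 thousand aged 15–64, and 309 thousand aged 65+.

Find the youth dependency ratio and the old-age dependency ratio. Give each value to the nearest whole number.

Youth dependency ratio = 475 / 1,429 × 100 = 33
Old-age dependency ratio = 309 / 1,429 × 100 = 22

Youth dependency ratio: 33
Old-age dependency ratio: 22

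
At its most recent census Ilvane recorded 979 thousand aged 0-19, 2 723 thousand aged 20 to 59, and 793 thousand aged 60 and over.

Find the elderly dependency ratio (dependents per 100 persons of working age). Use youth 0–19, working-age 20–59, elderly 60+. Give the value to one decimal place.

Old-age dependency ratio = 793 / 2 723 × 100 = 29.1

Old-age dependency ratio: 29.1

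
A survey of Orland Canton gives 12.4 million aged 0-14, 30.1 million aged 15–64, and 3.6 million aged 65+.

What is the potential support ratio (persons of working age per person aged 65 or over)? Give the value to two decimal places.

Potential support ratio = 30.1 / 3.6 = 8.36

Potential support ratio: 8.36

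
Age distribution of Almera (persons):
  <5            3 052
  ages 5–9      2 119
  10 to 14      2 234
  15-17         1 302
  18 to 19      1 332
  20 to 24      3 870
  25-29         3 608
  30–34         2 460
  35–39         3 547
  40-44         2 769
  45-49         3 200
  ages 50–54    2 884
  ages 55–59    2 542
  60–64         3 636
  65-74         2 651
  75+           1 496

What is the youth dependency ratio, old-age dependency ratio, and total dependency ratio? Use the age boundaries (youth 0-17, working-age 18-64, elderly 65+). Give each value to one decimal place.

0–17: 3 052 + 2 119 + 2 234 + 1 302 = 8 707
18–64: 1 332 + 3 870 + 3 608 + 2 460 + 3 547 + 2 769 + 3 200 + 2 884 + 2 542 + 3 636 = 29 848
65+: 2 651 + 1 496 = 4 147
Youth dependency ratio = 8 707 / 29 848 × 100 = 29.2
Old-age dependency ratio = 4 147 / 29 848 × 100 = 13.9
Total dependency ratio = (8 707 + 4 147) / 29 848 × 100 = 12 854 / 29 848 × 100 = 43.1

Youth dependency ratio: 29.2
Old-age dependency ratio: 13.9
Total dependency ratio: 43.1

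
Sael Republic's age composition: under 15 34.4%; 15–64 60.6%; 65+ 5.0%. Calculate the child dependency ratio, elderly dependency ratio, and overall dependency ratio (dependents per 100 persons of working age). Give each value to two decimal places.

Youth dependency ratio = 34.4 / 60.6 × 100 = 56.77
Old-age dependency ratio = 5.0 / 60.6 × 100 = 8.25
Total dependency ratio = (34.4 + 5.0) / 60.6 × 100 = 39.4 / 60.6 × 100 = 65.02

Youth dependency ratio: 56.77
Old-age dependency ratio: 8.25
Total dependency ratio: 65.02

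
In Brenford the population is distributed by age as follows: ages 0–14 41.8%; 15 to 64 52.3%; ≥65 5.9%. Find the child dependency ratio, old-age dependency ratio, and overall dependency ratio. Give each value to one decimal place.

Youth dependency ratio = 41.8 / 52.3 × 100 = 79.9
Old-age dependency ratio = 5.9 / 52.3 × 100 = 11.3
Total dependency ratio = (41.8 + 5.9) / 52.3 × 100 = 47.7 / 52.3 × 100 = 91.2

Youth dependency ratio: 79.9
Old-age dependency ratio: 11.3
Total dependency ratio: 91.2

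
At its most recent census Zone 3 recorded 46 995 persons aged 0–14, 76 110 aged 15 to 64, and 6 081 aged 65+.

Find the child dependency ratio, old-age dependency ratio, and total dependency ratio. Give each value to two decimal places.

Youth dependency ratio: 61.75
Old-age dependency ratio: 7.99
Total dependency ratio: 69.74

Youth dependency ratio = 46 995 / 76 110 × 100 = 61.75
Old-age dependency ratio = 6 081 / 76 110 × 100 = 7.99
Total dependency ratio = (46 995 + 6 081) / 76 110 × 100 = 53 076 / 76 110 × 100 = 69.74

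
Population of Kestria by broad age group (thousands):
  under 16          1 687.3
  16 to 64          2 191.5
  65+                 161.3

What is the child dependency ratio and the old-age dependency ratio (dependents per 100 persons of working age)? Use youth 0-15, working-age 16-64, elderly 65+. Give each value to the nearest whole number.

Youth dependency ratio: 77
Old-age dependency ratio: 7

Youth dependency ratio = 1 687.3 / 2 191.5 × 100 = 77
Old-age dependency ratio = 161.3 / 2 191.5 × 100 = 7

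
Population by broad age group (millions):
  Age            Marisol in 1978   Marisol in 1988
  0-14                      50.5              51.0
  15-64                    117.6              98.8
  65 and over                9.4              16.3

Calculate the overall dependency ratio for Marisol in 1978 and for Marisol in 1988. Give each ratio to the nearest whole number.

Marisol in 1978: 51
Marisol in 1988: 68

Marisol in 1978: (50.5 + 9.4) / 117.6 × 100 = 59.9 / 117.6 × 100 = 51
Marisol in 1988: (51.0 + 16.3) / 98.8 × 100 = 67.3 / 98.8 × 100 = 68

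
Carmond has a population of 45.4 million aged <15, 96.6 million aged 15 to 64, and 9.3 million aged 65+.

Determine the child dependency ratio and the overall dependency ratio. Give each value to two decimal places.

Youth dependency ratio = 45.4 / 96.6 × 100 = 47.00
Total dependency ratio = (45.4 + 9.3) / 96.6 × 100 = 54.7 / 96.6 × 100 = 56.63

Youth dependency ratio: 47.00
Total dependency ratio: 56.63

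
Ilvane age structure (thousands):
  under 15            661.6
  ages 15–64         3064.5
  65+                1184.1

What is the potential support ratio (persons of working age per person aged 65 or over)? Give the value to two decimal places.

Potential support ratio: 2.59

Potential support ratio = 3064.5 / 1184.1 = 2.59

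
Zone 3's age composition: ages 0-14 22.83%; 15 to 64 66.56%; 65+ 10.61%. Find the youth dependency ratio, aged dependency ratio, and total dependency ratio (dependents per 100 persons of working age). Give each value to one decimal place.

Youth dependency ratio = 22.83 / 66.56 × 100 = 34.3
Old-age dependency ratio = 10.61 / 66.56 × 100 = 15.9
Total dependency ratio = (22.83 + 10.61) / 66.56 × 100 = 33.44 / 66.56 × 100 = 50.2

Youth dependency ratio: 34.3
Old-age dependency ratio: 15.9
Total dependency ratio: 50.2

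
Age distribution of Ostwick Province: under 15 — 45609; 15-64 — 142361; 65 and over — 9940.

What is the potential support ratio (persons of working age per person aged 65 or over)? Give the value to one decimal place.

Potential support ratio: 14.3

Potential support ratio = 142361 / 9940 = 14.3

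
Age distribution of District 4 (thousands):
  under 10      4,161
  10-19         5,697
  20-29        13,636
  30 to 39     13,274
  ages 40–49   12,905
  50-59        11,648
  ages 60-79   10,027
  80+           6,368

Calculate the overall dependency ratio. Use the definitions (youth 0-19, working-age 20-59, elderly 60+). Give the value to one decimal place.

0–19: 4,161 + 5,697 = 9,858
20–59: 13,636 + 13,274 + 12,905 + 11,648 = 51,463
60+: 10,027 + 6,368 = 16,395
Total dependency ratio = (9,858 + 16,395) / 51,463 × 100 = 26,253 / 51,463 × 100 = 51.0

Total dependency ratio: 51.0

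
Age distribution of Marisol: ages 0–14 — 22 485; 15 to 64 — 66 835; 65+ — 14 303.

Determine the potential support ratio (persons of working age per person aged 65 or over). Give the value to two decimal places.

Potential support ratio: 4.67

Potential support ratio = 66 835 / 14 303 = 4.67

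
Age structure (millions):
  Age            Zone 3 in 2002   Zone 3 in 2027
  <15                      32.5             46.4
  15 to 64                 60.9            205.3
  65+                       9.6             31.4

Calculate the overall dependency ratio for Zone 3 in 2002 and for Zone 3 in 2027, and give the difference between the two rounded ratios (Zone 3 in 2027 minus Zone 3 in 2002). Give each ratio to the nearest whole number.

Zone 3 in 2002: (32.5 + 9.6) / 60.9 × 100 = 42.1 / 60.9 × 100 = 69
Zone 3 in 2027: (46.4 + 31.4) / 205.3 × 100 = 77.8 / 205.3 × 100 = 38

Zone 3 in 2002: 69
Zone 3 in 2027: 38
Difference: -31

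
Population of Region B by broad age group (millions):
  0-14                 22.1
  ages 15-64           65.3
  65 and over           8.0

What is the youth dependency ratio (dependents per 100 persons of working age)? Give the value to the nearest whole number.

Youth dependency ratio = 22.1 / 65.3 × 100 = 34

Youth dependency ratio: 34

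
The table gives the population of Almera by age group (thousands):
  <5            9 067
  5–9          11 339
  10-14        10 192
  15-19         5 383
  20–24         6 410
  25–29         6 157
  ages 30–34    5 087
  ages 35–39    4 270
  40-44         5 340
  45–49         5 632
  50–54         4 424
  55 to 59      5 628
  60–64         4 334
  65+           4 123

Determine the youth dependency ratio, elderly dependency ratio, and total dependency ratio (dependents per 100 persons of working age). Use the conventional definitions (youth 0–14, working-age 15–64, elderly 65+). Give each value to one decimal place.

Youth dependency ratio: 58.1
Old-age dependency ratio: 7.8
Total dependency ratio: 65.9

0–14: 9 067 + 11 339 + 10 192 = 30 598
15–64: 5 383 + 6 410 + 6 157 + 5 087 + 4 270 + 5 340 + 5 632 + 4 424 + 5 628 + 4 334 = 52 665
65+: 4 123
Youth dependency ratio = 30 598 / 52 665 × 100 = 58.1
Old-age dependency ratio = 4 123 / 52 665 × 100 = 7.8
Total dependency ratio = (30 598 + 4 123) / 52 665 × 100 = 34 721 / 52 665 × 100 = 65.9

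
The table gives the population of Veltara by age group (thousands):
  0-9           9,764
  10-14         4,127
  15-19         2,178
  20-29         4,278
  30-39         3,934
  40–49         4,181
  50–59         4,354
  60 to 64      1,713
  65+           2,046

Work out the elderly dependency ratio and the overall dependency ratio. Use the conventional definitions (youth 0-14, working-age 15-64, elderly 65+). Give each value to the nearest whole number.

Old-age dependency ratio: 10
Total dependency ratio: 77

0–14: 9,764 + 4,127 = 13,891
15–64: 2,178 + 4,278 + 3,934 + 4,181 + 4,354 + 1,713 = 20,638
65+: 2,046
Old-age dependency ratio = 2,046 / 20,638 × 100 = 10
Total dependency ratio = (13,891 + 2,046) / 20,638 × 100 = 15,937 / 20,638 × 100 = 77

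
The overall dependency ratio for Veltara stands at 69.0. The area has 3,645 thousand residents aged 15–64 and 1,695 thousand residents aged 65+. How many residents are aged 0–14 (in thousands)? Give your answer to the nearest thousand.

Total dependency ratio = (youth + elderly) / working-age × 100
69.0 = (Y + 1,695) / 3,645 × 100
⇒ 820

Aged 0–14: 820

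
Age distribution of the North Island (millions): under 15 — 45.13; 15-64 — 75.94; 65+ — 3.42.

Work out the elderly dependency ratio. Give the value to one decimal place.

Old-age dependency ratio = 3.42 / 75.94 × 100 = 4.5

Old-age dependency ratio: 4.5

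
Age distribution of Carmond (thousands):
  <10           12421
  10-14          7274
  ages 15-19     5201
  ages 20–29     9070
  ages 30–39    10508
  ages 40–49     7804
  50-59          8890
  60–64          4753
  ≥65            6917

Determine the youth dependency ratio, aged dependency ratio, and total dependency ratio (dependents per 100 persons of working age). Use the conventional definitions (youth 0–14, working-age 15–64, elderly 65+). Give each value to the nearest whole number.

Youth dependency ratio: 43
Old-age dependency ratio: 15
Total dependency ratio: 58

0–14: 12421 + 7274 = 19695
15–64: 5201 + 9070 + 10508 + 7804 + 8890 + 4753 = 46226
65+: 6917
Youth dependency ratio = 19695 / 46226 × 100 = 43
Old-age dependency ratio = 6917 / 46226 × 100 = 15
Total dependency ratio = (19695 + 6917) / 46226 × 100 = 26612 / 46226 × 100 = 58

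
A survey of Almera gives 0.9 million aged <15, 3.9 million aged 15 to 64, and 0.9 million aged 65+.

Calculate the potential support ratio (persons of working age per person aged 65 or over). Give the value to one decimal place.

Potential support ratio: 4.3

Potential support ratio = 3.9 / 0.9 = 4.3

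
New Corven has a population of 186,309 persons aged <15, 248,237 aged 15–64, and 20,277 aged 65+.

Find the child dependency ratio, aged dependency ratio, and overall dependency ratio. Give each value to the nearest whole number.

Youth dependency ratio = 186,309 / 248,237 × 100 = 75
Old-age dependency ratio = 20,277 / 248,237 × 100 = 8
Total dependency ratio = (186,309 + 20,277) / 248,237 × 100 = 206,586 / 248,237 × 100 = 83

Youth dependency ratio: 75
Old-age dependency ratio: 8
Total dependency ratio: 83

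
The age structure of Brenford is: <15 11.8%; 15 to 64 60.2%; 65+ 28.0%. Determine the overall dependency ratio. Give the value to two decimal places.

Total dependency ratio: 66.11

Total dependency ratio = (11.8 + 28.0) / 60.2 × 100 = 39.8 / 60.2 × 100 = 66.11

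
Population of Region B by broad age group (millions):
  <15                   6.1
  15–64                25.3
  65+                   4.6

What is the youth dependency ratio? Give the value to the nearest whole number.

Youth dependency ratio = 6.1 / 25.3 × 100 = 24

Youth dependency ratio: 24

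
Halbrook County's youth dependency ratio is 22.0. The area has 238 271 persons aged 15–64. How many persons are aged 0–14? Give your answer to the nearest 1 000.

Youth dependency ratio = youth / working-age × 100
22.0 = Y / 238 271 × 100
⇒ 52 000

Aged 0–14: 52 000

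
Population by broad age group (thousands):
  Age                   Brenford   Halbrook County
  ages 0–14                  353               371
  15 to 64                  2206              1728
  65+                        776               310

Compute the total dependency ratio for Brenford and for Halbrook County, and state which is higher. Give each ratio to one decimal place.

Brenford: (353 + 776) / 2206 × 100 = 1129 / 2206 × 100 = 51.2
Halbrook County: (371 + 310) / 1728 × 100 = 681 / 1728 × 100 = 39.4

Brenford: 51.2
Halbrook County: 39.4
Higher: Brenford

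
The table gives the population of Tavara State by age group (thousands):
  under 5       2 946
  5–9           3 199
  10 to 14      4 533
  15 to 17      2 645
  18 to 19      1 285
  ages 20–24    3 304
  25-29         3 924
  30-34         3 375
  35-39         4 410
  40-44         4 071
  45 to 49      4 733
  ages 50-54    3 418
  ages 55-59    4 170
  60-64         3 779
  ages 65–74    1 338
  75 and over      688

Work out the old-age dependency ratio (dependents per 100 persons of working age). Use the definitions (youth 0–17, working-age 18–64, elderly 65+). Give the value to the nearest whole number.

Old-age dependency ratio: 6

0–17: 2 946 + 3 199 + 4 533 + 2 645 = 13 323
18–64: 1 285 + 3 304 + 3 924 + 3 375 + 4 410 + 4 071 + 4 733 + 3 418 + 4 170 + 3 779 = 36 469
65+: 1 338 + 688 = 2 026
Old-age dependency ratio = 2 026 / 36 469 × 100 = 6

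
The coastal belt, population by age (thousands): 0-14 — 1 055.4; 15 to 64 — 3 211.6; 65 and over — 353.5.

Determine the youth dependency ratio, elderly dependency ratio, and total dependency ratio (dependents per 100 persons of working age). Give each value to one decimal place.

Youth dependency ratio: 32.9
Old-age dependency ratio: 11.0
Total dependency ratio: 43.9

Youth dependency ratio = 1 055.4 / 3 211.6 × 100 = 32.9
Old-age dependency ratio = 353.5 / 3 211.6 × 100 = 11.0
Total dependency ratio = (1 055.4 + 353.5) / 3 211.6 × 100 = 1 408.9 / 3 211.6 × 100 = 43.9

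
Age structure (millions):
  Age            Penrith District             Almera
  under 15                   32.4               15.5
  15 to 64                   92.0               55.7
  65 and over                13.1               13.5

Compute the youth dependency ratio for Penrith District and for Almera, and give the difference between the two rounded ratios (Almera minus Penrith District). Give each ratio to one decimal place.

Penrith District: 32.4 / 92.0 × 100 = 35.2
Almera: 15.5 / 55.7 × 100 = 27.8

Penrith District: 35.2
Almera: 27.8
Difference: -7.4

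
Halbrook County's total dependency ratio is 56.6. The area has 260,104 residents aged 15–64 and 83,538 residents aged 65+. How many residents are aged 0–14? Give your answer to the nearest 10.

Aged 0–14: 63,680

Total dependency ratio = (youth + elderly) / working-age × 100
56.6 = (Y + 83,538) / 260,104 × 100
⇒ 63,680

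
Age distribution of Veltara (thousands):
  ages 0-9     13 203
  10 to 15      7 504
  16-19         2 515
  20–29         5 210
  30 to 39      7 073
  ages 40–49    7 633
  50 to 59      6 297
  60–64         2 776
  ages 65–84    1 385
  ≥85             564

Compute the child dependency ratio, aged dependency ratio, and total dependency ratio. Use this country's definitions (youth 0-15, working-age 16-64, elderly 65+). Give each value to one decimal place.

Youth dependency ratio: 65.7
Old-age dependency ratio: 6.2
Total dependency ratio: 71.9

0–15: 13 203 + 7 504 = 20 707
16–64: 2 515 + 5 210 + 7 073 + 7 633 + 6 297 + 2 776 = 31 504
65+: 1 385 + 564 = 1 949
Youth dependency ratio = 20 707 / 31 504 × 100 = 65.7
Old-age dependency ratio = 1 949 / 31 504 × 100 = 6.2
Total dependency ratio = (20 707 + 1 949) / 31 504 × 100 = 22 656 / 31 504 × 100 = 71.9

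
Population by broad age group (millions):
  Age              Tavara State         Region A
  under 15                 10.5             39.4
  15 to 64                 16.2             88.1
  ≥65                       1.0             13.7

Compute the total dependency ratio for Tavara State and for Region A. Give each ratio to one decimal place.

Tavara State: (10.5 + 1.0) / 16.2 × 100 = 11.5 / 16.2 × 100 = 71.0
Region A: (39.4 + 13.7) / 88.1 × 100 = 53.1 / 88.1 × 100 = 60.3

Tavara State: 71.0
Region A: 60.3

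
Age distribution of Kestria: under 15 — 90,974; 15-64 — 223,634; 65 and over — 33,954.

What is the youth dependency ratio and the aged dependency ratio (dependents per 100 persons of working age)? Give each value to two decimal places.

Youth dependency ratio: 40.68
Old-age dependency ratio: 15.18

Youth dependency ratio = 90,974 / 223,634 × 100 = 40.68
Old-age dependency ratio = 33,954 / 223,634 × 100 = 15.18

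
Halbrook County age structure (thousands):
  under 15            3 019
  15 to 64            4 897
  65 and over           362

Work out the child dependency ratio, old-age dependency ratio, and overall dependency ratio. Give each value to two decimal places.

Youth dependency ratio = 3 019 / 4 897 × 100 = 61.65
Old-age dependency ratio = 362 / 4 897 × 100 = 7.39
Total dependency ratio = (3 019 + 362) / 4 897 × 100 = 3 381 / 4 897 × 100 = 69.04

Youth dependency ratio: 61.65
Old-age dependency ratio: 7.39
Total dependency ratio: 69.04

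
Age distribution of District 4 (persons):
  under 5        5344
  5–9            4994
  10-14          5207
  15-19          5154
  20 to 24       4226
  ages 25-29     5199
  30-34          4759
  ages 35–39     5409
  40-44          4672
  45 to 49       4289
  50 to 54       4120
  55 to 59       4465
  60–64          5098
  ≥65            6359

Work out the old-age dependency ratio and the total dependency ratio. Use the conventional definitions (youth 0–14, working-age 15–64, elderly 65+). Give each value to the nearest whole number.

Old-age dependency ratio: 13
Total dependency ratio: 46

0–14: 5344 + 4994 + 5207 = 15545
15–64: 5154 + 4226 + 5199 + 4759 + 5409 + 4672 + 4289 + 4120 + 4465 + 5098 = 47391
65+: 6359
Old-age dependency ratio = 6359 / 47391 × 100 = 13
Total dependency ratio = (15545 + 6359) / 47391 × 100 = 21904 / 47391 × 100 = 46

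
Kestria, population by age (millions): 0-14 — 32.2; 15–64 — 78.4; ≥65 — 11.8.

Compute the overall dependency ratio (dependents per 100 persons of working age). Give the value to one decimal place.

Total dependency ratio: 56.1

Total dependency ratio = (32.2 + 11.8) / 78.4 × 100 = 44.0 / 78.4 × 100 = 56.1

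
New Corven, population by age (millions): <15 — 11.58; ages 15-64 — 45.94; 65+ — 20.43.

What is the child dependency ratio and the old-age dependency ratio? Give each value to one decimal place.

Youth dependency ratio: 25.2
Old-age dependency ratio: 44.5

Youth dependency ratio = 11.58 / 45.94 × 100 = 25.2
Old-age dependency ratio = 20.43 / 45.94 × 100 = 44.5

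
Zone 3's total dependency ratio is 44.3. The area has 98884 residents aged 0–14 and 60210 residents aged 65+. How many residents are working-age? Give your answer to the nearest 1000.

Working-age: 359000

Total dependency ratio = (youth + elderly) / working-age × 100
44.3 = (98884 + 60210) / W × 100
⇒ 359000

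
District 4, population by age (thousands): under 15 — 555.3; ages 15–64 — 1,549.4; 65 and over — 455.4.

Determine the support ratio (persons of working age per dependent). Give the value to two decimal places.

Support ratio = 1,549.4 / (555.3 + 455.4) = 1,549.4 / 1,010.7 = 1.53

Support ratio: 1.53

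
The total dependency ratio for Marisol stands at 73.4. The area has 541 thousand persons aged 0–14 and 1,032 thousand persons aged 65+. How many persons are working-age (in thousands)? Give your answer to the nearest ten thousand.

Total dependency ratio = (youth + elderly) / working-age × 100
73.4 = (541 + 1,032) / W × 100
⇒ 2,140

Working-age: 2,140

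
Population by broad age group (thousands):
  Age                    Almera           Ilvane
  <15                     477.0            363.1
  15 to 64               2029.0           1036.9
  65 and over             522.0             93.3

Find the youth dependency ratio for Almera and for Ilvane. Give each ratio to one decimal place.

Almera: 477.0 / 2029.0 × 100 = 23.5
Ilvane: 363.1 / 1036.9 × 100 = 35.0

Almera: 23.5
Ilvane: 35.0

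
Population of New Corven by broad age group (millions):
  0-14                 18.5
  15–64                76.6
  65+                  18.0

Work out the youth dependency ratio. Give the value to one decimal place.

Youth dependency ratio: 24.2

Youth dependency ratio = 18.5 / 76.6 × 100 = 24.2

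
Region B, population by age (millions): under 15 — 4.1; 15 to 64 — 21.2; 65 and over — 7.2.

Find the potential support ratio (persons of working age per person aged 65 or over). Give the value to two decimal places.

Potential support ratio: 2.94

Potential support ratio = 21.2 / 7.2 = 2.94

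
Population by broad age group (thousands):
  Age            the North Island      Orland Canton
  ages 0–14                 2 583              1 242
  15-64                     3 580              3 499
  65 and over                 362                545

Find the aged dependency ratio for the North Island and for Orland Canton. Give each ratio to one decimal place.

the North Island: 10.1
Orland Canton: 15.6

the North Island: 362 / 3 580 × 100 = 10.1
Orland Canton: 545 / 3 499 × 100 = 15.6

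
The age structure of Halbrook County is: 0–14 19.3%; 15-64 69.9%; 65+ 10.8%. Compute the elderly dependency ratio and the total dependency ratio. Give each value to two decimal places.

Old-age dependency ratio = 10.8 / 69.9 × 100 = 15.45
Total dependency ratio = (19.3 + 10.8) / 69.9 × 100 = 30.1 / 69.9 × 100 = 43.06

Old-age dependency ratio: 15.45
Total dependency ratio: 43.06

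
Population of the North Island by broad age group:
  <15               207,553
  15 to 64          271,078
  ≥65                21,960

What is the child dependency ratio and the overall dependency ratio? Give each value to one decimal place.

Youth dependency ratio: 76.6
Total dependency ratio: 84.7

Youth dependency ratio = 207,553 / 271,078 × 100 = 76.6
Total dependency ratio = (207,553 + 21,960) / 271,078 × 100 = 229,513 / 271,078 × 100 = 84.7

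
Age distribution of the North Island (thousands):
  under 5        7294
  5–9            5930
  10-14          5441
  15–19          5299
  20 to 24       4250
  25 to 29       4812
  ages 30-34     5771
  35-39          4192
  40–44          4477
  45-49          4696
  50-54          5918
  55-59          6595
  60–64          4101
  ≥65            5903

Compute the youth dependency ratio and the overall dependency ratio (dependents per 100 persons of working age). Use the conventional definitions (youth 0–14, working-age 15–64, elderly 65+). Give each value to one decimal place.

Youth dependency ratio: 37.2
Total dependency ratio: 49.0

0–14: 7294 + 5930 + 5441 = 18665
15–64: 5299 + 4250 + 4812 + 5771 + 4192 + 4477 + 4696 + 5918 + 6595 + 4101 = 50111
65+: 5903
Youth dependency ratio = 18665 / 50111 × 100 = 37.2
Total dependency ratio = (18665 + 5903) / 50111 × 100 = 24568 / 50111 × 100 = 49.0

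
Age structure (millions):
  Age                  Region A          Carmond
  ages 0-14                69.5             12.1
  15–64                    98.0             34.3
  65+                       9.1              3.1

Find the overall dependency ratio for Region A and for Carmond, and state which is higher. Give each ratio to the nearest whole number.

Region A: (69.5 + 9.1) / 98.0 × 100 = 78.6 / 98.0 × 100 = 80
Carmond: (12.1 + 3.1) / 34.3 × 100 = 15.2 / 34.3 × 100 = 44

Region A: 80
Carmond: 44
Higher: Region A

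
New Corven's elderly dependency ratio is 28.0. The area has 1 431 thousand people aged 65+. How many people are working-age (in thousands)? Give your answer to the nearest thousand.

Working-age: 5 111

Old-age dependency ratio = elderly / working-age × 100
28.0 = 1 431 / W × 100
⇒ 5 111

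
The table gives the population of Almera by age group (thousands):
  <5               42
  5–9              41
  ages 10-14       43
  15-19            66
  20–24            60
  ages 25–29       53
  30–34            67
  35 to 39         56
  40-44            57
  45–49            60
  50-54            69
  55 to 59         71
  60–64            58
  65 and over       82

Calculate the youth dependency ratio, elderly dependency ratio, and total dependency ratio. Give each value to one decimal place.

Youth dependency ratio: 20.4
Old-age dependency ratio: 13.3
Total dependency ratio: 33.7

0–14: 42 + 41 + 43 = 126
15–64: 66 + 60 + 53 + 67 + 56 + 57 + 60 + 69 + 71 + 58 = 617
65+: 82
Youth dependency ratio = 126 / 617 × 100 = 20.4
Old-age dependency ratio = 82 / 617 × 100 = 13.3
Total dependency ratio = (126 + 82) / 617 × 100 = 208 / 617 × 100 = 33.7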